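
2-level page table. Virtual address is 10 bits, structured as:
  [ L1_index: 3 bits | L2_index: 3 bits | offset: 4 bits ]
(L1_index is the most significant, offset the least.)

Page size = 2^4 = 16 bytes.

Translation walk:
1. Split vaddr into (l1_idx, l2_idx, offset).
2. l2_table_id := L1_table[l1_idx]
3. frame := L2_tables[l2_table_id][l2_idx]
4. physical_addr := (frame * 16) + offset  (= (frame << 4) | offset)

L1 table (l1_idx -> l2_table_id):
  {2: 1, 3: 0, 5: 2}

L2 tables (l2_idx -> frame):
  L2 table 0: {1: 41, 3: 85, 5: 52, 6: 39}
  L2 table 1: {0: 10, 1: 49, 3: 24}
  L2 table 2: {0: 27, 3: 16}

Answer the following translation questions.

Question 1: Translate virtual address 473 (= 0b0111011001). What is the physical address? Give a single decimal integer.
Answer: 841

Derivation:
vaddr = 473 = 0b0111011001
Split: l1_idx=3, l2_idx=5, offset=9
L1[3] = 0
L2[0][5] = 52
paddr = 52 * 16 + 9 = 841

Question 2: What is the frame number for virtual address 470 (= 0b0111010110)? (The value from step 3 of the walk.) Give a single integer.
vaddr = 470: l1_idx=3, l2_idx=5
L1[3] = 0; L2[0][5] = 52

Answer: 52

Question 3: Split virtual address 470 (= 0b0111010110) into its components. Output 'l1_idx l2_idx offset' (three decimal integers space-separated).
Answer: 3 5 6

Derivation:
vaddr = 470 = 0b0111010110
  top 3 bits -> l1_idx = 3
  next 3 bits -> l2_idx = 5
  bottom 4 bits -> offset = 6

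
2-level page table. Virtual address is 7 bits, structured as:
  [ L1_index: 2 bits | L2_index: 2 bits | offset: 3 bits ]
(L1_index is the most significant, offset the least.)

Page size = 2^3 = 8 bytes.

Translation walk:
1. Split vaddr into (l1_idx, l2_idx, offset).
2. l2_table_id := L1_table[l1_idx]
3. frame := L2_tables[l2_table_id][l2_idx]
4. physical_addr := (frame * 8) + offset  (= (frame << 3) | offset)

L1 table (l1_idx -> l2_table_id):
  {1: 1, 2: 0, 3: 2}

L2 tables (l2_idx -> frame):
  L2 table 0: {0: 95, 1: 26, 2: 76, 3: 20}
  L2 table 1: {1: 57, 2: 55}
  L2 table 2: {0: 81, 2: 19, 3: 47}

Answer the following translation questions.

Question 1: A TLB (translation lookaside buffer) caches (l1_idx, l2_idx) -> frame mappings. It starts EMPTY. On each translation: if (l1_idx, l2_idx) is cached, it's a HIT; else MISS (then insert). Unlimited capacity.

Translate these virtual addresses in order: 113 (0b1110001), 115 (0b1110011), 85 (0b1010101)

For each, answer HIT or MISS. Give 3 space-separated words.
vaddr=113: (3,2) not in TLB -> MISS, insert
vaddr=115: (3,2) in TLB -> HIT
vaddr=85: (2,2) not in TLB -> MISS, insert

Answer: MISS HIT MISS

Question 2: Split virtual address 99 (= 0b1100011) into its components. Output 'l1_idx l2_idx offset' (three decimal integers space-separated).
Answer: 3 0 3

Derivation:
vaddr = 99 = 0b1100011
  top 2 bits -> l1_idx = 3
  next 2 bits -> l2_idx = 0
  bottom 3 bits -> offset = 3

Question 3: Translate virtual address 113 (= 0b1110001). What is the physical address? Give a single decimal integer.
Answer: 153

Derivation:
vaddr = 113 = 0b1110001
Split: l1_idx=3, l2_idx=2, offset=1
L1[3] = 2
L2[2][2] = 19
paddr = 19 * 8 + 1 = 153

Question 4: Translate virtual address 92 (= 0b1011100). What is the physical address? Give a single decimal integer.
vaddr = 92 = 0b1011100
Split: l1_idx=2, l2_idx=3, offset=4
L1[2] = 0
L2[0][3] = 20
paddr = 20 * 8 + 4 = 164

Answer: 164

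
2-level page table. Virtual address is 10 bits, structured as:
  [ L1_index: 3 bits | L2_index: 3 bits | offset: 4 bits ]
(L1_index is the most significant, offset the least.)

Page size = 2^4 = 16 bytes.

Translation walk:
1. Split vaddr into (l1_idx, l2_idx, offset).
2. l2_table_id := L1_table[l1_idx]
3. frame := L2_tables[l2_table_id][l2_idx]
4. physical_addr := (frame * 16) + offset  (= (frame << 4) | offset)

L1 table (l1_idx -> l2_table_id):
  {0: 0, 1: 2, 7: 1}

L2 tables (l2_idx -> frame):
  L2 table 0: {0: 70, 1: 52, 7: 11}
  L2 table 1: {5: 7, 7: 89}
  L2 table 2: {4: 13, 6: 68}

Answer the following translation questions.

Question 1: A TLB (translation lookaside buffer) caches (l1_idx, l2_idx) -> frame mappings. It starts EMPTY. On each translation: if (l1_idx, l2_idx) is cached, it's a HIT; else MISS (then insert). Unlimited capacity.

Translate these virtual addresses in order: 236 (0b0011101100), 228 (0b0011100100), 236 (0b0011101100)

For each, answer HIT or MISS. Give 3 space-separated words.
vaddr=236: (1,6) not in TLB -> MISS, insert
vaddr=228: (1,6) in TLB -> HIT
vaddr=236: (1,6) in TLB -> HIT

Answer: MISS HIT HIT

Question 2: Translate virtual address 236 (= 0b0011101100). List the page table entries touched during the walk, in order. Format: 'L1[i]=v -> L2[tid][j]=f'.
vaddr = 236 = 0b0011101100
Split: l1_idx=1, l2_idx=6, offset=12

Answer: L1[1]=2 -> L2[2][6]=68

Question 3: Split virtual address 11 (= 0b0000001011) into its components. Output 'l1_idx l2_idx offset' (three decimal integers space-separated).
Answer: 0 0 11

Derivation:
vaddr = 11 = 0b0000001011
  top 3 bits -> l1_idx = 0
  next 3 bits -> l2_idx = 0
  bottom 4 bits -> offset = 11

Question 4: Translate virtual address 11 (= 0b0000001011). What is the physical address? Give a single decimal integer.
vaddr = 11 = 0b0000001011
Split: l1_idx=0, l2_idx=0, offset=11
L1[0] = 0
L2[0][0] = 70
paddr = 70 * 16 + 11 = 1131

Answer: 1131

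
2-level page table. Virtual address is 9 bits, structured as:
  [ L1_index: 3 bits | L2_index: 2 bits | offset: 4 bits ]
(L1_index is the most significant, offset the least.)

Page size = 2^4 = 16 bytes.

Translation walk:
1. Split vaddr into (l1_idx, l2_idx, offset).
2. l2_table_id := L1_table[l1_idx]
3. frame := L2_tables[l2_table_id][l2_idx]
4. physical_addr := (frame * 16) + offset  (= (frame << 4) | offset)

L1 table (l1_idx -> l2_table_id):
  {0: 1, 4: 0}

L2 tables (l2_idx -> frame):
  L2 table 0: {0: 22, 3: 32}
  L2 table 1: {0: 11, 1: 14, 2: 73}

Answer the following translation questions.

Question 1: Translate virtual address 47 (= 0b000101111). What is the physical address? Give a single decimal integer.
Answer: 1183

Derivation:
vaddr = 47 = 0b000101111
Split: l1_idx=0, l2_idx=2, offset=15
L1[0] = 1
L2[1][2] = 73
paddr = 73 * 16 + 15 = 1183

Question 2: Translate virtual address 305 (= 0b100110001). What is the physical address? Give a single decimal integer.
Answer: 513

Derivation:
vaddr = 305 = 0b100110001
Split: l1_idx=4, l2_idx=3, offset=1
L1[4] = 0
L2[0][3] = 32
paddr = 32 * 16 + 1 = 513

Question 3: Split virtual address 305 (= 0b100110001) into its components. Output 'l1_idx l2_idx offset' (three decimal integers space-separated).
Answer: 4 3 1

Derivation:
vaddr = 305 = 0b100110001
  top 3 bits -> l1_idx = 4
  next 2 bits -> l2_idx = 3
  bottom 4 bits -> offset = 1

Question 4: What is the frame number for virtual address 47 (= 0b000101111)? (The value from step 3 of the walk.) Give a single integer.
vaddr = 47: l1_idx=0, l2_idx=2
L1[0] = 1; L2[1][2] = 73

Answer: 73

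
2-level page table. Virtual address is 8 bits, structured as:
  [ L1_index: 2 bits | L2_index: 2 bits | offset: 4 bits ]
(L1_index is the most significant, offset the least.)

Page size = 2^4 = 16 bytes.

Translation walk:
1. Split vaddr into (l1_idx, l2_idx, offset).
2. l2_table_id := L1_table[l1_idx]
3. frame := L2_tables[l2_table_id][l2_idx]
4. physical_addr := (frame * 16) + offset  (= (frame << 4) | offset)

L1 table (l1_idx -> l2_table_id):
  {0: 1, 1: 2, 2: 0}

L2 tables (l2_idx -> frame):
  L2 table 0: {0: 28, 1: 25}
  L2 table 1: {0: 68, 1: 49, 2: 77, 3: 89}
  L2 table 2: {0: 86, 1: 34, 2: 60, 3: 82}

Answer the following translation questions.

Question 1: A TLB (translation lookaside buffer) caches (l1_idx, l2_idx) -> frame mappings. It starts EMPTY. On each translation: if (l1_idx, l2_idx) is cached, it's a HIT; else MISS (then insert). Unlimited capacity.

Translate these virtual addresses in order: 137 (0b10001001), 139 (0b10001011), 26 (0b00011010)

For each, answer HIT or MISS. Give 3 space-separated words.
vaddr=137: (2,0) not in TLB -> MISS, insert
vaddr=139: (2,0) in TLB -> HIT
vaddr=26: (0,1) not in TLB -> MISS, insert

Answer: MISS HIT MISS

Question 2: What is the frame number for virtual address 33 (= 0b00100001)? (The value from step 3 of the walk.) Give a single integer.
vaddr = 33: l1_idx=0, l2_idx=2
L1[0] = 1; L2[1][2] = 77

Answer: 77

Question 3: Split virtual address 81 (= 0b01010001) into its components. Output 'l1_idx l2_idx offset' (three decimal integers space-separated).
Answer: 1 1 1

Derivation:
vaddr = 81 = 0b01010001
  top 2 bits -> l1_idx = 1
  next 2 bits -> l2_idx = 1
  bottom 4 bits -> offset = 1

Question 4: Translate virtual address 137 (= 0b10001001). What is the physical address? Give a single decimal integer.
vaddr = 137 = 0b10001001
Split: l1_idx=2, l2_idx=0, offset=9
L1[2] = 0
L2[0][0] = 28
paddr = 28 * 16 + 9 = 457

Answer: 457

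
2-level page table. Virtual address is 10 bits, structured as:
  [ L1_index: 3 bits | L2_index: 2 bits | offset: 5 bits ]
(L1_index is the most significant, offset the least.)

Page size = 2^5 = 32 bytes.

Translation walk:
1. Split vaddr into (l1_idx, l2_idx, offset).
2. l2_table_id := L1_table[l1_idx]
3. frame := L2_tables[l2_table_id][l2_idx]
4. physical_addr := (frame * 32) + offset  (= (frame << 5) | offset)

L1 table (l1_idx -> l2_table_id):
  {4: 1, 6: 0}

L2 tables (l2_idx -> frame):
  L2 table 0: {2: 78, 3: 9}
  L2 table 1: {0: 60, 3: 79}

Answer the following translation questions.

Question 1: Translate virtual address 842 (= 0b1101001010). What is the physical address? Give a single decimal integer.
Answer: 2506

Derivation:
vaddr = 842 = 0b1101001010
Split: l1_idx=6, l2_idx=2, offset=10
L1[6] = 0
L2[0][2] = 78
paddr = 78 * 32 + 10 = 2506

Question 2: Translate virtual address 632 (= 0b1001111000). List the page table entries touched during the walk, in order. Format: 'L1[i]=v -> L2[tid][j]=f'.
vaddr = 632 = 0b1001111000
Split: l1_idx=4, l2_idx=3, offset=24

Answer: L1[4]=1 -> L2[1][3]=79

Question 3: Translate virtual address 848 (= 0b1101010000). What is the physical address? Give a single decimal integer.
Answer: 2512

Derivation:
vaddr = 848 = 0b1101010000
Split: l1_idx=6, l2_idx=2, offset=16
L1[6] = 0
L2[0][2] = 78
paddr = 78 * 32 + 16 = 2512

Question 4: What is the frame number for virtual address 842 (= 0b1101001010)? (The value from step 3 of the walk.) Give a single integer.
Answer: 78

Derivation:
vaddr = 842: l1_idx=6, l2_idx=2
L1[6] = 0; L2[0][2] = 78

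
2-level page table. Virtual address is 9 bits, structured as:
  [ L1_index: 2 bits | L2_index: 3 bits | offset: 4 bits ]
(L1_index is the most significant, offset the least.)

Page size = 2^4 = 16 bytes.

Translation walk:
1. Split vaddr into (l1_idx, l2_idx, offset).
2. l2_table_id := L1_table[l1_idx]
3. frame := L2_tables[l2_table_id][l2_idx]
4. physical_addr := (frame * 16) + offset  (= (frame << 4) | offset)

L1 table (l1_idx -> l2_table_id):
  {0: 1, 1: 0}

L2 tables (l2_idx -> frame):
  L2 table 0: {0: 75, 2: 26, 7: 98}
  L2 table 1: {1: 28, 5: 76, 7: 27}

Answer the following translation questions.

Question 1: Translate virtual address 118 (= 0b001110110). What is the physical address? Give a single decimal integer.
Answer: 438

Derivation:
vaddr = 118 = 0b001110110
Split: l1_idx=0, l2_idx=7, offset=6
L1[0] = 1
L2[1][7] = 27
paddr = 27 * 16 + 6 = 438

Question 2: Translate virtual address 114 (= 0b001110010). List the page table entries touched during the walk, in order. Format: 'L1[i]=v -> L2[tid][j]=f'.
vaddr = 114 = 0b001110010
Split: l1_idx=0, l2_idx=7, offset=2

Answer: L1[0]=1 -> L2[1][7]=27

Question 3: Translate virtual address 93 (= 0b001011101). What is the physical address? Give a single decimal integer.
Answer: 1229

Derivation:
vaddr = 93 = 0b001011101
Split: l1_idx=0, l2_idx=5, offset=13
L1[0] = 1
L2[1][5] = 76
paddr = 76 * 16 + 13 = 1229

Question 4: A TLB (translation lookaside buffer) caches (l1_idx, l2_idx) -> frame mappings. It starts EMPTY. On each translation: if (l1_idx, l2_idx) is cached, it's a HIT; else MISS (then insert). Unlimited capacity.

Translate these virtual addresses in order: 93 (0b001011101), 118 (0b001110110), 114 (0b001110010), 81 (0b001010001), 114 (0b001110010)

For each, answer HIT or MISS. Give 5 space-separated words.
vaddr=93: (0,5) not in TLB -> MISS, insert
vaddr=118: (0,7) not in TLB -> MISS, insert
vaddr=114: (0,7) in TLB -> HIT
vaddr=81: (0,5) in TLB -> HIT
vaddr=114: (0,7) in TLB -> HIT

Answer: MISS MISS HIT HIT HIT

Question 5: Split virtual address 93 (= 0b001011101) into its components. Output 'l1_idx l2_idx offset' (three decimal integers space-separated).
vaddr = 93 = 0b001011101
  top 2 bits -> l1_idx = 0
  next 3 bits -> l2_idx = 5
  bottom 4 bits -> offset = 13

Answer: 0 5 13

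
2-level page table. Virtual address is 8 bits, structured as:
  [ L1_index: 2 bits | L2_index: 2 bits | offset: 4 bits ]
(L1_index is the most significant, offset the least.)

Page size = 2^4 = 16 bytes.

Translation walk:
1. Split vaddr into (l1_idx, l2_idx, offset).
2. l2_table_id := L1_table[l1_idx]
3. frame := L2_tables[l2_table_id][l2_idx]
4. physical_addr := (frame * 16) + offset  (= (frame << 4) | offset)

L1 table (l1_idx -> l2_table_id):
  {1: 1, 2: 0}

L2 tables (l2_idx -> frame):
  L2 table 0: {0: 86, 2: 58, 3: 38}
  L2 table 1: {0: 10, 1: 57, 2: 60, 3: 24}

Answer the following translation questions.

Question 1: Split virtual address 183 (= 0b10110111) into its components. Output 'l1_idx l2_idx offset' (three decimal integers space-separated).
vaddr = 183 = 0b10110111
  top 2 bits -> l1_idx = 2
  next 2 bits -> l2_idx = 3
  bottom 4 bits -> offset = 7

Answer: 2 3 7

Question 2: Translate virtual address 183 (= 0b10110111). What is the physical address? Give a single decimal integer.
vaddr = 183 = 0b10110111
Split: l1_idx=2, l2_idx=3, offset=7
L1[2] = 0
L2[0][3] = 38
paddr = 38 * 16 + 7 = 615

Answer: 615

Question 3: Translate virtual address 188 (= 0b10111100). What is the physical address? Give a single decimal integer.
vaddr = 188 = 0b10111100
Split: l1_idx=2, l2_idx=3, offset=12
L1[2] = 0
L2[0][3] = 38
paddr = 38 * 16 + 12 = 620

Answer: 620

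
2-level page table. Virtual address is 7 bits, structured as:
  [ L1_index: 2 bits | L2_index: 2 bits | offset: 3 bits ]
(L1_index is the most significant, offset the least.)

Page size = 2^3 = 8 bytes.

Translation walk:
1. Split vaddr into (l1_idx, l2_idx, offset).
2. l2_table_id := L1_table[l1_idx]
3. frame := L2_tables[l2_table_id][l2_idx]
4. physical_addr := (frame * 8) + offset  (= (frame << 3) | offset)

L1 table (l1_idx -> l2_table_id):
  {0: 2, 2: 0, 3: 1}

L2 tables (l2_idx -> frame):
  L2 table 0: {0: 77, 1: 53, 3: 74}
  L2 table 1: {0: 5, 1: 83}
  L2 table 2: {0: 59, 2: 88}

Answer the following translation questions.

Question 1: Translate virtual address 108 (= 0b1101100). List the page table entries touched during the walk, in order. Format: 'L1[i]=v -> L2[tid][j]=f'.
vaddr = 108 = 0b1101100
Split: l1_idx=3, l2_idx=1, offset=4

Answer: L1[3]=1 -> L2[1][1]=83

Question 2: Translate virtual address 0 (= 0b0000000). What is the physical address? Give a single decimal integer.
Answer: 472

Derivation:
vaddr = 0 = 0b0000000
Split: l1_idx=0, l2_idx=0, offset=0
L1[0] = 2
L2[2][0] = 59
paddr = 59 * 8 + 0 = 472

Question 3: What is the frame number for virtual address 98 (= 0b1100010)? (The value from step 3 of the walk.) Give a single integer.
Answer: 5

Derivation:
vaddr = 98: l1_idx=3, l2_idx=0
L1[3] = 1; L2[1][0] = 5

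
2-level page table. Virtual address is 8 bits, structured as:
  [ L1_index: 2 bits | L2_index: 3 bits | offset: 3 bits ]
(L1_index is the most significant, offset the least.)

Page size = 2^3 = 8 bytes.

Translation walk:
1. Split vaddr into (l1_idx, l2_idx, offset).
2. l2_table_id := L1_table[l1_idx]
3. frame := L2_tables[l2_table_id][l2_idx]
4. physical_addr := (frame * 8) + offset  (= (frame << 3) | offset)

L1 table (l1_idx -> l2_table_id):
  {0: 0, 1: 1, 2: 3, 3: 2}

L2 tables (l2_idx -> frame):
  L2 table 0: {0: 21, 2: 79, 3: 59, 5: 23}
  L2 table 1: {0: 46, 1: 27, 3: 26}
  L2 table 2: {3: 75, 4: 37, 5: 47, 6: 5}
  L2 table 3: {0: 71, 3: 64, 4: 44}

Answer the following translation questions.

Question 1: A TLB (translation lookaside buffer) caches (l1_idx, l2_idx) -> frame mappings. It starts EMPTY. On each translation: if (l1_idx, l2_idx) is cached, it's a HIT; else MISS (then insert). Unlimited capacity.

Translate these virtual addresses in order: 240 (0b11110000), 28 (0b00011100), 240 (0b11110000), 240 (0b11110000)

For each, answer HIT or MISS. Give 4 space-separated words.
vaddr=240: (3,6) not in TLB -> MISS, insert
vaddr=28: (0,3) not in TLB -> MISS, insert
vaddr=240: (3,6) in TLB -> HIT
vaddr=240: (3,6) in TLB -> HIT

Answer: MISS MISS HIT HIT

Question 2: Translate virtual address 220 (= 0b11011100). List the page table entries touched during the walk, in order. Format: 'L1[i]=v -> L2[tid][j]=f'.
vaddr = 220 = 0b11011100
Split: l1_idx=3, l2_idx=3, offset=4

Answer: L1[3]=2 -> L2[2][3]=75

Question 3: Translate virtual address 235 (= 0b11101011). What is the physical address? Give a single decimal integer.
vaddr = 235 = 0b11101011
Split: l1_idx=3, l2_idx=5, offset=3
L1[3] = 2
L2[2][5] = 47
paddr = 47 * 8 + 3 = 379

Answer: 379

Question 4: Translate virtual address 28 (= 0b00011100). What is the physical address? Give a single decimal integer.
Answer: 476

Derivation:
vaddr = 28 = 0b00011100
Split: l1_idx=0, l2_idx=3, offset=4
L1[0] = 0
L2[0][3] = 59
paddr = 59 * 8 + 4 = 476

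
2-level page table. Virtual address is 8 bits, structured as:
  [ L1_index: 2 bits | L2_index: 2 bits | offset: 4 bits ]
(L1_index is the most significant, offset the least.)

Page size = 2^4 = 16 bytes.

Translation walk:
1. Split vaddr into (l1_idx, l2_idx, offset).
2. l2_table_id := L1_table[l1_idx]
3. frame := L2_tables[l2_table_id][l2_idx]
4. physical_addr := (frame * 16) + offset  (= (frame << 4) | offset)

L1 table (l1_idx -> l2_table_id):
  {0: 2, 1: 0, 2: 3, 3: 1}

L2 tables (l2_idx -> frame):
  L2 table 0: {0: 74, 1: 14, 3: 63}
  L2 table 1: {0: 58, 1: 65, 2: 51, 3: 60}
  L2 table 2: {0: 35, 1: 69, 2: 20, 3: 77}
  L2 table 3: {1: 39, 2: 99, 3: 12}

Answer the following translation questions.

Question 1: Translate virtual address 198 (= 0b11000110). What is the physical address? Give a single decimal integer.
vaddr = 198 = 0b11000110
Split: l1_idx=3, l2_idx=0, offset=6
L1[3] = 1
L2[1][0] = 58
paddr = 58 * 16 + 6 = 934

Answer: 934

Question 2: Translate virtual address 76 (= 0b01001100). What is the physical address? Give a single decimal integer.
vaddr = 76 = 0b01001100
Split: l1_idx=1, l2_idx=0, offset=12
L1[1] = 0
L2[0][0] = 74
paddr = 74 * 16 + 12 = 1196

Answer: 1196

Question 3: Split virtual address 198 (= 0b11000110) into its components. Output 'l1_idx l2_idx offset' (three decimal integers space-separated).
Answer: 3 0 6

Derivation:
vaddr = 198 = 0b11000110
  top 2 bits -> l1_idx = 3
  next 2 bits -> l2_idx = 0
  bottom 4 bits -> offset = 6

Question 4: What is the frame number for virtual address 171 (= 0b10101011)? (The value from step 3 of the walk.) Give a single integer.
Answer: 99

Derivation:
vaddr = 171: l1_idx=2, l2_idx=2
L1[2] = 3; L2[3][2] = 99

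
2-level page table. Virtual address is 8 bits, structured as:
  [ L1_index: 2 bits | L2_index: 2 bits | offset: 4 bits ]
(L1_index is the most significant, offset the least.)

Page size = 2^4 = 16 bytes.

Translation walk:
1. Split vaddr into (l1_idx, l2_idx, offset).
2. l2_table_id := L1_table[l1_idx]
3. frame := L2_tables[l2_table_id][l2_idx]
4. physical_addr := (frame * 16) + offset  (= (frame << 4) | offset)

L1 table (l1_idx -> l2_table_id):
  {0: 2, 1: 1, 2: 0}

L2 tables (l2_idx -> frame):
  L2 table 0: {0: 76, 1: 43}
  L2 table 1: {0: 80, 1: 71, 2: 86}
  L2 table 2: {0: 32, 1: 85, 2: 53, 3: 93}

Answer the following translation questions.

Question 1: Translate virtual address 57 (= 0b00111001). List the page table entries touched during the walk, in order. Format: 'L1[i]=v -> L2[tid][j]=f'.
vaddr = 57 = 0b00111001
Split: l1_idx=0, l2_idx=3, offset=9

Answer: L1[0]=2 -> L2[2][3]=93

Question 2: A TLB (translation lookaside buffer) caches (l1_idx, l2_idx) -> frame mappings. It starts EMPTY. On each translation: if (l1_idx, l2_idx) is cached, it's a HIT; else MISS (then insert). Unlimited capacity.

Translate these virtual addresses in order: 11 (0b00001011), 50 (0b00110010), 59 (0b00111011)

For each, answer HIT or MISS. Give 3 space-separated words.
Answer: MISS MISS HIT

Derivation:
vaddr=11: (0,0) not in TLB -> MISS, insert
vaddr=50: (0,3) not in TLB -> MISS, insert
vaddr=59: (0,3) in TLB -> HIT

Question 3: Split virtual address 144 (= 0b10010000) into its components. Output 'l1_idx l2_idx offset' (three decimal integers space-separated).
Answer: 2 1 0

Derivation:
vaddr = 144 = 0b10010000
  top 2 bits -> l1_idx = 2
  next 2 bits -> l2_idx = 1
  bottom 4 bits -> offset = 0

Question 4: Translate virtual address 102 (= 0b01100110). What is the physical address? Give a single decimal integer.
vaddr = 102 = 0b01100110
Split: l1_idx=1, l2_idx=2, offset=6
L1[1] = 1
L2[1][2] = 86
paddr = 86 * 16 + 6 = 1382

Answer: 1382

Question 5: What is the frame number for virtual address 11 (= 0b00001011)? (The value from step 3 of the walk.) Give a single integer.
vaddr = 11: l1_idx=0, l2_idx=0
L1[0] = 2; L2[2][0] = 32

Answer: 32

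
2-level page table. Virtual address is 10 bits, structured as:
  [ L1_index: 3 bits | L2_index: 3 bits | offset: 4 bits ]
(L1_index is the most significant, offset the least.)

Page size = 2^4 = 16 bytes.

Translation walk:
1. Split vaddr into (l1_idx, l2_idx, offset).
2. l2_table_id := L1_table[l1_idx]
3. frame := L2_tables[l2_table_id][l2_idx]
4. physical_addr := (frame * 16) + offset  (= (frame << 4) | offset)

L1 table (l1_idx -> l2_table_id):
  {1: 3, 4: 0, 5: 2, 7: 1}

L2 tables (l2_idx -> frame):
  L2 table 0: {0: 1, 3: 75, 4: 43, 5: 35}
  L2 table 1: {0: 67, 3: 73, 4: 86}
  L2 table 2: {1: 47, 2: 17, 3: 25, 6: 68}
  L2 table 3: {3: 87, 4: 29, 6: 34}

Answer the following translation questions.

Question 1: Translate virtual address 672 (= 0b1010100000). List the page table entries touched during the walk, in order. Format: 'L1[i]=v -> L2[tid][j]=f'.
vaddr = 672 = 0b1010100000
Split: l1_idx=5, l2_idx=2, offset=0

Answer: L1[5]=2 -> L2[2][2]=17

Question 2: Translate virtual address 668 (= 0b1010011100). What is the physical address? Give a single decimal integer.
Answer: 764

Derivation:
vaddr = 668 = 0b1010011100
Split: l1_idx=5, l2_idx=1, offset=12
L1[5] = 2
L2[2][1] = 47
paddr = 47 * 16 + 12 = 764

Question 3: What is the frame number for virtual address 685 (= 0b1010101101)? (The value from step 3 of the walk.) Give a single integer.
Answer: 17

Derivation:
vaddr = 685: l1_idx=5, l2_idx=2
L1[5] = 2; L2[2][2] = 17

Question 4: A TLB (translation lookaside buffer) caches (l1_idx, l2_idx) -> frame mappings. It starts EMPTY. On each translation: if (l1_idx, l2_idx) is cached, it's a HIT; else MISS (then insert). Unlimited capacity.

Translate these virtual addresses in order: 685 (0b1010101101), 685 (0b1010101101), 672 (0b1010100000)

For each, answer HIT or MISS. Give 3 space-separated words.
vaddr=685: (5,2) not in TLB -> MISS, insert
vaddr=685: (5,2) in TLB -> HIT
vaddr=672: (5,2) in TLB -> HIT

Answer: MISS HIT HIT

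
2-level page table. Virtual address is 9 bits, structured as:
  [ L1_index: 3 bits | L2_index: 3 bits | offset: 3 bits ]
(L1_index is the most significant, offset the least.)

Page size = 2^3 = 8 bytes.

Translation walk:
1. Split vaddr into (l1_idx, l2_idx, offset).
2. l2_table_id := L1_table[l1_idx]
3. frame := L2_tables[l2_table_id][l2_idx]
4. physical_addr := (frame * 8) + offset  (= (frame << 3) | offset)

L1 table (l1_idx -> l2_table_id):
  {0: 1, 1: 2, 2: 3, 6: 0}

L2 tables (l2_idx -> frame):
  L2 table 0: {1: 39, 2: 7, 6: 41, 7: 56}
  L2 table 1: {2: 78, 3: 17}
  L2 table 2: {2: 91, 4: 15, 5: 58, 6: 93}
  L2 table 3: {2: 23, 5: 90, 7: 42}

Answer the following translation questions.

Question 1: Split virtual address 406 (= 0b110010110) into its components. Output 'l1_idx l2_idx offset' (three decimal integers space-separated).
vaddr = 406 = 0b110010110
  top 3 bits -> l1_idx = 6
  next 3 bits -> l2_idx = 2
  bottom 3 bits -> offset = 6

Answer: 6 2 6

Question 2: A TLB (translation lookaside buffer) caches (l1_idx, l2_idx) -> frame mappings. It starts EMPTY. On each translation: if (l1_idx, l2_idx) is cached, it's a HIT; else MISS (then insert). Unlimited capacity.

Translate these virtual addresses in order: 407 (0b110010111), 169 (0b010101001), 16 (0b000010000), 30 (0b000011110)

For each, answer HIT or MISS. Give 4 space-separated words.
Answer: MISS MISS MISS MISS

Derivation:
vaddr=407: (6,2) not in TLB -> MISS, insert
vaddr=169: (2,5) not in TLB -> MISS, insert
vaddr=16: (0,2) not in TLB -> MISS, insert
vaddr=30: (0,3) not in TLB -> MISS, insert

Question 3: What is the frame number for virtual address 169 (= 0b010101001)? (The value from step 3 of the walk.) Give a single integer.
Answer: 90

Derivation:
vaddr = 169: l1_idx=2, l2_idx=5
L1[2] = 3; L2[3][5] = 90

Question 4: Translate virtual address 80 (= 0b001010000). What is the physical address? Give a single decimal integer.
vaddr = 80 = 0b001010000
Split: l1_idx=1, l2_idx=2, offset=0
L1[1] = 2
L2[2][2] = 91
paddr = 91 * 8 + 0 = 728

Answer: 728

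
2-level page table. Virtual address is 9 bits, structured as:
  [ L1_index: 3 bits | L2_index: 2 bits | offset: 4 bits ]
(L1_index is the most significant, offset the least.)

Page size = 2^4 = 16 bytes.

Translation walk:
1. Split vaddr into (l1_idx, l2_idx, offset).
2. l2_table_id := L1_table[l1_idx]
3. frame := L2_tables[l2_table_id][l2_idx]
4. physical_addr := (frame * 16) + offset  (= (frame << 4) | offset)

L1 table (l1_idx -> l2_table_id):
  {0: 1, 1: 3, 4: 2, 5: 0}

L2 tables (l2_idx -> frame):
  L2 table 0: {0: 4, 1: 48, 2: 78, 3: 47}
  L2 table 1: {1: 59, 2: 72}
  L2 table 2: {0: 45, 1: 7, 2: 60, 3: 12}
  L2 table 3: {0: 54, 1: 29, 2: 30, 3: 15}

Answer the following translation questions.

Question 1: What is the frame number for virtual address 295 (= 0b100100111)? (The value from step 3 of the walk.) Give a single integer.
vaddr = 295: l1_idx=4, l2_idx=2
L1[4] = 2; L2[2][2] = 60

Answer: 60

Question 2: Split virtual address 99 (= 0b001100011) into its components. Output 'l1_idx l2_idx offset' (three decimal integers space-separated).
vaddr = 99 = 0b001100011
  top 3 bits -> l1_idx = 1
  next 2 bits -> l2_idx = 2
  bottom 4 bits -> offset = 3

Answer: 1 2 3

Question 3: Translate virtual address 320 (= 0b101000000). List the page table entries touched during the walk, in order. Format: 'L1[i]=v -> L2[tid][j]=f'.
Answer: L1[5]=0 -> L2[0][0]=4

Derivation:
vaddr = 320 = 0b101000000
Split: l1_idx=5, l2_idx=0, offset=0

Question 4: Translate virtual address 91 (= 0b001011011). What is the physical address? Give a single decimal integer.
vaddr = 91 = 0b001011011
Split: l1_idx=1, l2_idx=1, offset=11
L1[1] = 3
L2[3][1] = 29
paddr = 29 * 16 + 11 = 475

Answer: 475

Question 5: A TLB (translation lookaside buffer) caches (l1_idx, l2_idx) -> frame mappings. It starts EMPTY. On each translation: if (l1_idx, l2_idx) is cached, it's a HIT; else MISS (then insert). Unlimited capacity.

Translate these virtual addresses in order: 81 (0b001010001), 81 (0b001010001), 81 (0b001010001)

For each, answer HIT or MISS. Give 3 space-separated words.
Answer: MISS HIT HIT

Derivation:
vaddr=81: (1,1) not in TLB -> MISS, insert
vaddr=81: (1,1) in TLB -> HIT
vaddr=81: (1,1) in TLB -> HIT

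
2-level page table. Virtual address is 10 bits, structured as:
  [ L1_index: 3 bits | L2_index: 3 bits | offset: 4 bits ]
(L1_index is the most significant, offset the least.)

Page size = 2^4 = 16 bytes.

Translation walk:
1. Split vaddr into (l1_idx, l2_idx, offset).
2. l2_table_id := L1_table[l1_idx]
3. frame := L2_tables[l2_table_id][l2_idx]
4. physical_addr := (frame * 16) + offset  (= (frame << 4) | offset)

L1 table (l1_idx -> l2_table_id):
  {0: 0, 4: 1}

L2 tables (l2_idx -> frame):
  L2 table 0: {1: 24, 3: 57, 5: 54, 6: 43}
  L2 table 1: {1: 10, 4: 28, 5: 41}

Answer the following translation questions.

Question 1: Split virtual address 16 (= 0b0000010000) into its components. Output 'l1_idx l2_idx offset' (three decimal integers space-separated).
Answer: 0 1 0

Derivation:
vaddr = 16 = 0b0000010000
  top 3 bits -> l1_idx = 0
  next 3 bits -> l2_idx = 1
  bottom 4 bits -> offset = 0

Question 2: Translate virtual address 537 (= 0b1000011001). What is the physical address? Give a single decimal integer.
vaddr = 537 = 0b1000011001
Split: l1_idx=4, l2_idx=1, offset=9
L1[4] = 1
L2[1][1] = 10
paddr = 10 * 16 + 9 = 169

Answer: 169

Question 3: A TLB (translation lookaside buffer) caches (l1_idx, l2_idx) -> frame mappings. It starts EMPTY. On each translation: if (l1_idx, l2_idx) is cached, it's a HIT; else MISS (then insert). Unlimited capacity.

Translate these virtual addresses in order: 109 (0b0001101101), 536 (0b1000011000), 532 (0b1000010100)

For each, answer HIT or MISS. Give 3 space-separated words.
Answer: MISS MISS HIT

Derivation:
vaddr=109: (0,6) not in TLB -> MISS, insert
vaddr=536: (4,1) not in TLB -> MISS, insert
vaddr=532: (4,1) in TLB -> HIT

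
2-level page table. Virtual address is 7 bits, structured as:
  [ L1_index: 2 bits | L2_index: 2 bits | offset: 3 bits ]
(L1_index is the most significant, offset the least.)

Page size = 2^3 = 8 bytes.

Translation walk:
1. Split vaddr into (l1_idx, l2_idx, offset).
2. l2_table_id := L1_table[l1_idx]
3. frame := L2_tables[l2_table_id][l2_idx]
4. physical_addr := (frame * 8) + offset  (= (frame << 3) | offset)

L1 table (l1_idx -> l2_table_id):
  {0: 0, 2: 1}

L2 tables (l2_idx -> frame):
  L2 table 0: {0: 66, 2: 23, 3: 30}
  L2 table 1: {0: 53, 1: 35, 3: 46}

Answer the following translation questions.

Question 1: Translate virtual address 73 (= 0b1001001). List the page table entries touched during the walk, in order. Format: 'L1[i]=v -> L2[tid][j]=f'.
Answer: L1[2]=1 -> L2[1][1]=35

Derivation:
vaddr = 73 = 0b1001001
Split: l1_idx=2, l2_idx=1, offset=1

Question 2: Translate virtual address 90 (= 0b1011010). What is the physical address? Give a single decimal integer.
Answer: 370

Derivation:
vaddr = 90 = 0b1011010
Split: l1_idx=2, l2_idx=3, offset=2
L1[2] = 1
L2[1][3] = 46
paddr = 46 * 8 + 2 = 370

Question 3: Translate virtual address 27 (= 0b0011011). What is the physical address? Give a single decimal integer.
Answer: 243

Derivation:
vaddr = 27 = 0b0011011
Split: l1_idx=0, l2_idx=3, offset=3
L1[0] = 0
L2[0][3] = 30
paddr = 30 * 8 + 3 = 243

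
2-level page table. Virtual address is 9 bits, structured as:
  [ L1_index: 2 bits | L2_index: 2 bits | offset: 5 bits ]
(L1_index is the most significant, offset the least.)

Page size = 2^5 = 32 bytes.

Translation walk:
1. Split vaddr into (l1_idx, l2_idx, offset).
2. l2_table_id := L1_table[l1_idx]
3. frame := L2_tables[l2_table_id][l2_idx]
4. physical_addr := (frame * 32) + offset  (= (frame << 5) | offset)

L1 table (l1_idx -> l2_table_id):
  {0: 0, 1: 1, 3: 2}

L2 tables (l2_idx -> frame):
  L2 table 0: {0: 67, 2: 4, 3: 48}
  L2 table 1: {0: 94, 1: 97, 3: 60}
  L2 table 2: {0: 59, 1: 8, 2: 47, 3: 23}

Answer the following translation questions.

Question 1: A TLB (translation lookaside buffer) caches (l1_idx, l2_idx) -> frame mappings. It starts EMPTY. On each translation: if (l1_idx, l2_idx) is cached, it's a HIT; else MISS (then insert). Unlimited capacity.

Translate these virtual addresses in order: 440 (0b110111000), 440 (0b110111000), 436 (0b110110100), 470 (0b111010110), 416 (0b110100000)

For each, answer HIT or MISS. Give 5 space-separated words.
Answer: MISS HIT HIT MISS HIT

Derivation:
vaddr=440: (3,1) not in TLB -> MISS, insert
vaddr=440: (3,1) in TLB -> HIT
vaddr=436: (3,1) in TLB -> HIT
vaddr=470: (3,2) not in TLB -> MISS, insert
vaddr=416: (3,1) in TLB -> HIT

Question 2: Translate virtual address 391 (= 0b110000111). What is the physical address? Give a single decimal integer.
vaddr = 391 = 0b110000111
Split: l1_idx=3, l2_idx=0, offset=7
L1[3] = 2
L2[2][0] = 59
paddr = 59 * 32 + 7 = 1895

Answer: 1895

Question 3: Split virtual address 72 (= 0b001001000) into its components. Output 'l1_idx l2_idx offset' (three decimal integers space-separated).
vaddr = 72 = 0b001001000
  top 2 bits -> l1_idx = 0
  next 2 bits -> l2_idx = 2
  bottom 5 bits -> offset = 8

Answer: 0 2 8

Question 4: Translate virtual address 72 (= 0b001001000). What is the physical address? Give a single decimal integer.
vaddr = 72 = 0b001001000
Split: l1_idx=0, l2_idx=2, offset=8
L1[0] = 0
L2[0][2] = 4
paddr = 4 * 32 + 8 = 136

Answer: 136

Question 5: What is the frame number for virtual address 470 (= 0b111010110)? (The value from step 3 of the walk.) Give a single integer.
vaddr = 470: l1_idx=3, l2_idx=2
L1[3] = 2; L2[2][2] = 47

Answer: 47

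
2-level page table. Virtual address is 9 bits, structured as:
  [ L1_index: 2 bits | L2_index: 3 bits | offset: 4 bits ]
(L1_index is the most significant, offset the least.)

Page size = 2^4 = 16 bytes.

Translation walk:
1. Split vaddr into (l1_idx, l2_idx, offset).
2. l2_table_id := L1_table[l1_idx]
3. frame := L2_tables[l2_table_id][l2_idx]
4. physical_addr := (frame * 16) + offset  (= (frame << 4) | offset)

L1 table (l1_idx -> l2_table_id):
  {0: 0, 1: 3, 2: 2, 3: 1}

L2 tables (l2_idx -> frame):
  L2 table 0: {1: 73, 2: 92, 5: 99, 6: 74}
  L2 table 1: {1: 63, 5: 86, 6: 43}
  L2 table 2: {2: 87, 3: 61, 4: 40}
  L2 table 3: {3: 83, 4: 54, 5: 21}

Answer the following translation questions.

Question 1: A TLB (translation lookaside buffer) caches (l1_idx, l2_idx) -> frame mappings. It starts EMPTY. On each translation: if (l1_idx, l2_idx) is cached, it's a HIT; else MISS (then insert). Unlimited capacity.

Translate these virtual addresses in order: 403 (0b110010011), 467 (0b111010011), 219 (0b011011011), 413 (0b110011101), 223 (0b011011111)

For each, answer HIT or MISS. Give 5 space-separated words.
Answer: MISS MISS MISS HIT HIT

Derivation:
vaddr=403: (3,1) not in TLB -> MISS, insert
vaddr=467: (3,5) not in TLB -> MISS, insert
vaddr=219: (1,5) not in TLB -> MISS, insert
vaddr=413: (3,1) in TLB -> HIT
vaddr=223: (1,5) in TLB -> HIT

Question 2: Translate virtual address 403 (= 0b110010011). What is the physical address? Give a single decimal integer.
vaddr = 403 = 0b110010011
Split: l1_idx=3, l2_idx=1, offset=3
L1[3] = 1
L2[1][1] = 63
paddr = 63 * 16 + 3 = 1011

Answer: 1011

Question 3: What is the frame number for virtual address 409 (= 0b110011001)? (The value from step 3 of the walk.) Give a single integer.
Answer: 63

Derivation:
vaddr = 409: l1_idx=3, l2_idx=1
L1[3] = 1; L2[1][1] = 63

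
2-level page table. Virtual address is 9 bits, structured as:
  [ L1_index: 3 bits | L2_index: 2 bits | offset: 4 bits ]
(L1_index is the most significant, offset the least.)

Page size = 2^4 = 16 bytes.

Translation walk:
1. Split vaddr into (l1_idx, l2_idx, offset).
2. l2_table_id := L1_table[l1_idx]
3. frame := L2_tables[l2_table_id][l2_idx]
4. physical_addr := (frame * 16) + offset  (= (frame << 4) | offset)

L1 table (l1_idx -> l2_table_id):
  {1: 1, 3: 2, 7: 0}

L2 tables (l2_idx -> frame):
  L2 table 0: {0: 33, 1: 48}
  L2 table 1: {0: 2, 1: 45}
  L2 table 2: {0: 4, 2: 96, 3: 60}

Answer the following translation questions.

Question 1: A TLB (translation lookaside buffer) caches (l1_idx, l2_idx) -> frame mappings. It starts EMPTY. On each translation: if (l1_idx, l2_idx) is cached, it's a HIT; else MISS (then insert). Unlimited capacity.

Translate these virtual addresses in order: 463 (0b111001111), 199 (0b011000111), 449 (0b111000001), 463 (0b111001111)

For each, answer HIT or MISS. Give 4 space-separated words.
Answer: MISS MISS HIT HIT

Derivation:
vaddr=463: (7,0) not in TLB -> MISS, insert
vaddr=199: (3,0) not in TLB -> MISS, insert
vaddr=449: (7,0) in TLB -> HIT
vaddr=463: (7,0) in TLB -> HIT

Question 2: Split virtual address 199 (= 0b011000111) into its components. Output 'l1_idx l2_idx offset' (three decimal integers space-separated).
Answer: 3 0 7

Derivation:
vaddr = 199 = 0b011000111
  top 3 bits -> l1_idx = 3
  next 2 bits -> l2_idx = 0
  bottom 4 bits -> offset = 7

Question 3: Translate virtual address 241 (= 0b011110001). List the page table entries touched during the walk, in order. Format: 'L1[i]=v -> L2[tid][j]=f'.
vaddr = 241 = 0b011110001
Split: l1_idx=3, l2_idx=3, offset=1

Answer: L1[3]=2 -> L2[2][3]=60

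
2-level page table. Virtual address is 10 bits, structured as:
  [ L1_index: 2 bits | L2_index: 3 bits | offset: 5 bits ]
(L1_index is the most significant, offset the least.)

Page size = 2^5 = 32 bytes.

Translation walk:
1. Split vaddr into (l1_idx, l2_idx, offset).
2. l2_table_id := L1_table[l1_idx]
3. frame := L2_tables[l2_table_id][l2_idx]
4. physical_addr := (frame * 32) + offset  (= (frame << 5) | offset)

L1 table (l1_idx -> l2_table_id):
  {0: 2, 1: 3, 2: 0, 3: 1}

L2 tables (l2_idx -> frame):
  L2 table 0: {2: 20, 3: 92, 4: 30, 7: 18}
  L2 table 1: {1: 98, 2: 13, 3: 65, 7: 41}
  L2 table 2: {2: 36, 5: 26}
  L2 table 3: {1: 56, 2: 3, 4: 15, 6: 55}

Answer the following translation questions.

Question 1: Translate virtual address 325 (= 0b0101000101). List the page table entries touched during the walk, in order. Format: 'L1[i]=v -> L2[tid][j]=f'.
Answer: L1[1]=3 -> L2[3][2]=3

Derivation:
vaddr = 325 = 0b0101000101
Split: l1_idx=1, l2_idx=2, offset=5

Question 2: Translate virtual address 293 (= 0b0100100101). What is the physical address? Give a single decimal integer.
vaddr = 293 = 0b0100100101
Split: l1_idx=1, l2_idx=1, offset=5
L1[1] = 3
L2[3][1] = 56
paddr = 56 * 32 + 5 = 1797

Answer: 1797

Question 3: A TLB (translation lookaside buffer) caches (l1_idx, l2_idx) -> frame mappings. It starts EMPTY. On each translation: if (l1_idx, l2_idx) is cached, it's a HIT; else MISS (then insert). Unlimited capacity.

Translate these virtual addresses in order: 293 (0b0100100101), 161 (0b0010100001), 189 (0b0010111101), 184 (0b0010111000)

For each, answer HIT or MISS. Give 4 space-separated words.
vaddr=293: (1,1) not in TLB -> MISS, insert
vaddr=161: (0,5) not in TLB -> MISS, insert
vaddr=189: (0,5) in TLB -> HIT
vaddr=184: (0,5) in TLB -> HIT

Answer: MISS MISS HIT HIT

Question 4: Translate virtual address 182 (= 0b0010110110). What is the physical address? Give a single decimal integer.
vaddr = 182 = 0b0010110110
Split: l1_idx=0, l2_idx=5, offset=22
L1[0] = 2
L2[2][5] = 26
paddr = 26 * 32 + 22 = 854

Answer: 854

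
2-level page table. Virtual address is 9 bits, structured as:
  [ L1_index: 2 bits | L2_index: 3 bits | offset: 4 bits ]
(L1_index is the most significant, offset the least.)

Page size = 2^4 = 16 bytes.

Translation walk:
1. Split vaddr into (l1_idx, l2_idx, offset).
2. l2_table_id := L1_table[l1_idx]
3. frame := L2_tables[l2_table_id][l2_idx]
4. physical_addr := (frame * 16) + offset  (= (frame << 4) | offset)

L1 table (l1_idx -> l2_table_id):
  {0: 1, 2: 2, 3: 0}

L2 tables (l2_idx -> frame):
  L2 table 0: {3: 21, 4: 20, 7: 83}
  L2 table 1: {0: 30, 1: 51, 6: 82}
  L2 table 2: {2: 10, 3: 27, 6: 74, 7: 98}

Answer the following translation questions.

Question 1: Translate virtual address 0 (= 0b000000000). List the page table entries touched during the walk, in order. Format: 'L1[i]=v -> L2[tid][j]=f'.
Answer: L1[0]=1 -> L2[1][0]=30

Derivation:
vaddr = 0 = 0b000000000
Split: l1_idx=0, l2_idx=0, offset=0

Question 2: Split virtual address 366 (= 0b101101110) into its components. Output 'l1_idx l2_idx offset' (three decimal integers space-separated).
Answer: 2 6 14

Derivation:
vaddr = 366 = 0b101101110
  top 2 bits -> l1_idx = 2
  next 3 bits -> l2_idx = 6
  bottom 4 bits -> offset = 14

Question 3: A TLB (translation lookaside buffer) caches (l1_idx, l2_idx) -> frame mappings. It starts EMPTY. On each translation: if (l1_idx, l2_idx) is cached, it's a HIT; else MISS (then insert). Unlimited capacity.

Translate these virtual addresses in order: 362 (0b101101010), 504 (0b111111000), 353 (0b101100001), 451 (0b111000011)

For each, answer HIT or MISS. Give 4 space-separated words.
vaddr=362: (2,6) not in TLB -> MISS, insert
vaddr=504: (3,7) not in TLB -> MISS, insert
vaddr=353: (2,6) in TLB -> HIT
vaddr=451: (3,4) not in TLB -> MISS, insert

Answer: MISS MISS HIT MISS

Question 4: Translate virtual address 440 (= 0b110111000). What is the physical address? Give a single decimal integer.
vaddr = 440 = 0b110111000
Split: l1_idx=3, l2_idx=3, offset=8
L1[3] = 0
L2[0][3] = 21
paddr = 21 * 16 + 8 = 344

Answer: 344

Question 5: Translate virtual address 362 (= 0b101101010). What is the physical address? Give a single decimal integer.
Answer: 1194

Derivation:
vaddr = 362 = 0b101101010
Split: l1_idx=2, l2_idx=6, offset=10
L1[2] = 2
L2[2][6] = 74
paddr = 74 * 16 + 10 = 1194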